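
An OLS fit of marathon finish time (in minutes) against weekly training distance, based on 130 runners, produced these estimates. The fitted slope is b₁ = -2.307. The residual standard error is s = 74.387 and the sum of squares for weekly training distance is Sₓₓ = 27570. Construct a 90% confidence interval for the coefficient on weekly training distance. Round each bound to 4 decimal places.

(-3.0493, -1.5647)

SE(b₁) = s/√Sₓₓ = 74.387/√27570 = 0.448001.
df = n − 2 = 128.
t* = t_{0.05, 128} = 1.656845.
Margin = t* × SE = 1.656845 × 0.448001 = 0.742268.
CI: -2.307 ± 0.742268 → (-3.0493, -1.5647).
With 90% confidence, each one-unit increase in weekly training distance is associated with a change of between -3.0493 and -1.5647 minutes in marathon finish time.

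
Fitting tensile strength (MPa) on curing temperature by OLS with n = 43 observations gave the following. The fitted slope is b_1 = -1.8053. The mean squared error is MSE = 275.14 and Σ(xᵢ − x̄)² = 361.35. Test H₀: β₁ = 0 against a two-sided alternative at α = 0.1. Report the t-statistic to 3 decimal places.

SE(b_1) = √(MSE/Sₓₓ) = √(275.14/361.35) = 0.872595.
t = -1.8053 / 0.872595 = -2.069.
df = n − 2 = 41.
Two-sided p ≈ 0.0449, which is < 0.1, so reject H₀.
There is evidence that curing temperature is associated with tensile strength.

t = -2.069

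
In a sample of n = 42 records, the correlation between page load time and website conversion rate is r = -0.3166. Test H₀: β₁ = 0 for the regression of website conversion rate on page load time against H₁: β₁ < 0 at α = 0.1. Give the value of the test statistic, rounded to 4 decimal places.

t = r·√(n − 2)/√(1 − r²) = -0.3166·√40/√0.899764 = -2.1109.
df = n − 2 = 40.
One-sided p ≈ 0.0205, which is < 0.1, so reject H₀.
There is evidence of a linear association between page load time and website conversion rate.

t = -2.1109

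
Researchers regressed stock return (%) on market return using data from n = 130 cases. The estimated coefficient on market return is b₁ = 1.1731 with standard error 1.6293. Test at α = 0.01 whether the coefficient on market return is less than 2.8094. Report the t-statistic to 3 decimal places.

t = -1.004

H₀: β₁ = 2.8094 vs H₁: β₁ < 2.8094.
t = (b₁ − β₁⁰)/SE = (1.1731 − 2.8094) / 1.6293 = -1.004.
df = n − 2 = 130 − 2 = 128.
One-sided p ≈ 0.1586, which is ≥ 0.01, so fail to reject H₀.
The data do not give significant evidence that the true slope on market return is below 2.8094 % per unit.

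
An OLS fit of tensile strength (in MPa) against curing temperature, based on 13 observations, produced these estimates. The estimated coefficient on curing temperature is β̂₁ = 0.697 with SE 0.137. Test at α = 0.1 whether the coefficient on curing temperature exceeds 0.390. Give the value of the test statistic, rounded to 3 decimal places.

t = 2.241

H₀: β₁ = 0.390 vs H₁: β₁ > 0.390.
t = (β̂₁ − β₁⁰)/SE = (0.697 − 0.390) / 0.137 = 2.241.
df = n − 2 = 13 − 2 = 11.
One-sided p ≈ 0.0233, which is < 0.1, so reject H₀.
There is evidence that the true slope on curing temperature exceeds 0.390 MPa per unit.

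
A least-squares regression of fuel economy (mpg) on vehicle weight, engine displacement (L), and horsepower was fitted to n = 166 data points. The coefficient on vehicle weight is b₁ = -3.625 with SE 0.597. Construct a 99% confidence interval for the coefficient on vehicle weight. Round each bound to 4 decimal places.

(-5.1811, -2.0689)

df = n − k − 1 = 166 − 3 − 1 = 162.
t* = t_{0.005, 162} = 2.606518.
Margin = t* × SE = 2.606518 × 0.597 = 1.556091.
CI: -3.625 ± 1.556091 → (-5.1811, -2.0689).
With 99% confidence, each one-unit increase in vehicle weight is associated with a change of between -5.1811 and -2.0689 mpg in fuel economy, holding the other predictors fixed.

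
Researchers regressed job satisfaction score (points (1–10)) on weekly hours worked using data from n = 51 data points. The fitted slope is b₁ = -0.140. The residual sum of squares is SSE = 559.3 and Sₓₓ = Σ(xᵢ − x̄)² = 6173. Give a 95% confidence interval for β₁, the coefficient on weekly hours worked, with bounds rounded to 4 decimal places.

(-0.2264, -0.0536)

MSE = SSE/(n − 2) = 559.3/49 = 11.4143.
SE(b₁) = √(MSE/Sₓₓ) = √(11.4143/6173) = 0.0430008.
df = n − 2 = 49.
t* = t_{0.025, 49} = 2.009575.
Margin = t* × SE = 2.009575 × 0.0430008 = 0.086413.
CI: -0.140 ± 0.086413 → (-0.2264, -0.0536).
With 95% confidence, each one-unit increase in weekly hours worked is associated with a change of between -0.2264 and -0.0536 points (1–10) in job satisfaction score.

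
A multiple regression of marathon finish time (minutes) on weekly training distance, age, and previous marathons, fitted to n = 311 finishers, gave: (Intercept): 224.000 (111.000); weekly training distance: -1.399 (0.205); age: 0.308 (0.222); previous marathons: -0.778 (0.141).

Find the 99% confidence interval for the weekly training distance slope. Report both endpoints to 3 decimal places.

(-1.930, -0.868)

Read off: b = -1.399, SE = 0.205 for weekly training distance.
df = n − k − 1 = 311 − 3 − 1 = 307.
t* = t_{0.005, 307} = 2.591938.
Margin = t* × SE = 2.591938 × 0.205 = 0.53135.
CI: -1.399 ± 0.53135 → (-1.930, -0.868).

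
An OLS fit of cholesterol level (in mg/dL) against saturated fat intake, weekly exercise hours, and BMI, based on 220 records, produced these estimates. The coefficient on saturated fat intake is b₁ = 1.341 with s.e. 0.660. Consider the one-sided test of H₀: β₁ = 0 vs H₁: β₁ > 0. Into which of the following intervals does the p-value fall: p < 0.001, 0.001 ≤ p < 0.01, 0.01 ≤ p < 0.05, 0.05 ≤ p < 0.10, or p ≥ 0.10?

0.01 ≤ p < 0.05

t = 1.341 / 0.660 = 2.032.
df = n − k − 1 = 220 − 3 − 1 = 216.
One-sided p = P(T_{216} > t) ≈ 0.0217.
So 0.01 ≤ p < 0.05.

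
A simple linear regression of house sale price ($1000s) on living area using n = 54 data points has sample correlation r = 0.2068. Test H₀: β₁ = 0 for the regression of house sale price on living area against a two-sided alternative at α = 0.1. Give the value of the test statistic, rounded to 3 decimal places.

t = 1.524

t = r·√(n − 2)/√(1 − r²) = 0.2068·√52/√0.957234 = 1.524.
df = n − 2 = 52.
Two-sided p ≈ 0.1335, which is ≥ 0.1, so fail to reject H₀.
The data do not give significant evidence of a linear association between living area and house sale price.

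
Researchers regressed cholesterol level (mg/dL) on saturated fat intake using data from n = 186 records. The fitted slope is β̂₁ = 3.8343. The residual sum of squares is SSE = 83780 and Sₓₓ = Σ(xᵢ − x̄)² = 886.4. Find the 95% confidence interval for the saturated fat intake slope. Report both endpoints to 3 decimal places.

MSE = SSE/(n − 2) = 83780/184 = 455.326.
SE(β̂₁) = √(MSE/Sₓₓ) = √(455.326/886.4) = 0.716715.
df = n − 2 = 184.
t* = t_{0.025, 184} = 1.972941.
Margin = t* × SE = 1.972941 × 0.716715 = 1.41404.
CI: 3.8343 ± 1.41404 → (2.420, 5.248).
With 95% confidence, each one-unit increase in saturated fat intake is associated with a change of between 2.420 and 5.248 mg/dL in cholesterol level.

(2.420, 5.248)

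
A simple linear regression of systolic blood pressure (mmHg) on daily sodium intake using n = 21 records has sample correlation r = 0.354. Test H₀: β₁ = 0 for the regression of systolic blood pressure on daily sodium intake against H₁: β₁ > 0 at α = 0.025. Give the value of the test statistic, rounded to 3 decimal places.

t = 1.650

t = r·√(n − 2)/√(1 − r²) = 0.354·√19/√0.874684 = 1.650.
df = n − 2 = 19.
One-sided p ≈ 0.0577, which is ≥ 0.025, so fail to reject H₀.
The data do not give significant evidence of a linear association between daily sodium intake and systolic blood pressure.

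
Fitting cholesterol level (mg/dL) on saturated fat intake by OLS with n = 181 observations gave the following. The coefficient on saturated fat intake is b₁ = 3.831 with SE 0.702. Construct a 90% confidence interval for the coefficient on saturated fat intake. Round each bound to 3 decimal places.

df = n − 2 = 181 − 2 = 179.
t* = t_{0.05, 179} = 1.653411.
Margin = t* × SE = 1.653411 × 0.702 = 1.16069.
CI: 3.831 ± 1.16069 → (2.670, 4.992).
With 90% confidence, each one-unit increase in saturated fat intake is associated with a change of between 2.670 and 4.992 mg/dL in cholesterol level.

(2.670, 4.992)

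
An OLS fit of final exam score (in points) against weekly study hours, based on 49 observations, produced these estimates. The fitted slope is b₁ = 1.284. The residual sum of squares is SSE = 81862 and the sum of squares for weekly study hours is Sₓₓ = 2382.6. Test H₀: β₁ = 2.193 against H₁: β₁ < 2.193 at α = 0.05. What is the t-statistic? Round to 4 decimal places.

MSE = SSE/(n − 2) = 81862/47 = 1741.74.
SE(b₁) = √(MSE/Sₓₓ) = √(1741.74/2382.6) = 0.855001.
t = (1.284 − 2.193) / 0.855001 = -1.0632.
df = n − 2 = 47.
One-sided p ≈ 0.1466, which is ≥ 0.05, so fail to reject H₀.
The data do not give significant evidence that the true slope on weekly study hours is below 2.193 points per unit.

t = -1.0632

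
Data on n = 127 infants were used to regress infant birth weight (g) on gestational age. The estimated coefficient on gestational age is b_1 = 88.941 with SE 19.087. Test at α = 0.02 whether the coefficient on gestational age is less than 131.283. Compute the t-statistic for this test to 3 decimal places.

H₀: β₁ = 131.283 vs H₁: β₁ < 131.283.
t = (b_1 − β₁⁰)/SE = (88.941 − 131.283) / 19.087 = -2.218.
df = n − 2 = 127 − 2 = 125.
One-sided p ≈ 0.0142, which is < 0.02, so reject H₀.
There is evidence that the true slope on gestational age is below 131.283 g per unit.

t = -2.218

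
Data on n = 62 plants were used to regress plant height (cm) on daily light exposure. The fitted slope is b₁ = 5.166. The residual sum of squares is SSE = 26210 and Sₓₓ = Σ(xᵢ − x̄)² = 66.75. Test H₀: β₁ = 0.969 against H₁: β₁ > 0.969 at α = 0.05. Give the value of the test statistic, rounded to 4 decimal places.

MSE = SSE/(n − 2) = 26210/60 = 436.833.
SE(b₁) = √(MSE/Sₓₓ) = √(436.833/66.75) = 2.55819.
t = (5.166 − 0.969) / 2.55819 = 1.6406.
df = n − 2 = 60.
One-sided p ≈ 0.0531, which is ≥ 0.05, so fail to reject H₀.
The data do not give significant evidence that the true slope on daily light exposure exceeds 0.969 cm per unit.

t = 1.6406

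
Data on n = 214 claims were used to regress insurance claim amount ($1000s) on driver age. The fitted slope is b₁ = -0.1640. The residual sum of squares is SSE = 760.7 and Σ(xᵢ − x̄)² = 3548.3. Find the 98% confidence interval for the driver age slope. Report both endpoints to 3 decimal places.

MSE = SSE/(n − 2) = 760.7/212 = 3.58821.
SE(b₁) = √(MSE/Sₓₓ) = √(3.58821/3548.3) = 0.0318001.
df = n − 2 = 212.
t* = t_{0.01, 212} = 2.344066.
Margin = t* × SE = 2.344066 × 0.0318001 = 0.07454.
CI: -0.1640 ± 0.07454 → (-0.239, -0.089).
With 98% confidence, each one-unit increase in driver age is associated with a change of between -0.239 and -0.089 $1000s in insurance claim amount.

(-0.239, -0.089)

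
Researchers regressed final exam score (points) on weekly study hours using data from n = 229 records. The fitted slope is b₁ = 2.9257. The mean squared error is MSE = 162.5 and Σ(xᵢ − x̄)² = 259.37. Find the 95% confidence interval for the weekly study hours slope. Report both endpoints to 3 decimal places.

SE(b₁) = √(MSE/Sₓₓ) = √(162.5/259.37) = 0.791529.
df = n − 2 = 227.
t* = t_{0.025, 227} = 1.97047.
Margin = t* × SE = 1.97047 × 0.791529 = 1.55968.
CI: 2.9257 ± 1.55968 → (1.366, 4.485).
With 95% confidence, each one-unit increase in weekly study hours is associated with a change of between 1.366 and 4.485 points in final exam score.

(1.366, 4.485)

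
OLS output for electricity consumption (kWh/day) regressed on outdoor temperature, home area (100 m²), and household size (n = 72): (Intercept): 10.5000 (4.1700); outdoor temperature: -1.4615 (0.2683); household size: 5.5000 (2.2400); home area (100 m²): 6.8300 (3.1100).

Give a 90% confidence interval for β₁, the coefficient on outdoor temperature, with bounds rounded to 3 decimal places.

Read off: b = -1.4615, SE = 0.2683 for outdoor temperature.
df = n − k − 1 = 72 − 3 − 1 = 68.
t* = t_{0.05, 68} = 1.667572.
Margin = t* × SE = 1.667572 × 0.2683 = 0.44741.
CI: -1.4615 ± 0.44741 → (-1.909, -1.014).

(-1.909, -1.014)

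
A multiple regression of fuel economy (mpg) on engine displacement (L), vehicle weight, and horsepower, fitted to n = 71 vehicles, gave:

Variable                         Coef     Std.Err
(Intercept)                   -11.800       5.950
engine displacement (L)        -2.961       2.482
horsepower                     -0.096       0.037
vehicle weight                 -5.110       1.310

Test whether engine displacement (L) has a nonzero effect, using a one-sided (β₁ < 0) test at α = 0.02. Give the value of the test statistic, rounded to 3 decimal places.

Read off: b = -2.961, SE = 2.482 for engine displacement (L).
H₀: β₁ = 0 vs H₁: β₁ < 0.
t = -2.961 / 2.482 = -1.193.
df = n − k − 1 = 71 − 3 − 1 = 67.
One-sided p ≈ 0.1185, which is ≥ 0.02, so fail to reject H₀.
The data do not give significant evidence that the true slope on engine displacement (L) is negative, holding the other predictors fixed.

t = -1.193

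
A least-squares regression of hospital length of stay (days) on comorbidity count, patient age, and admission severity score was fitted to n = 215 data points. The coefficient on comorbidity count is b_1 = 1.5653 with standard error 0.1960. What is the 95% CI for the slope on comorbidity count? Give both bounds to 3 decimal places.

df = n − k − 1 = 215 − 3 − 1 = 211.
t* = t_{0.025, 211} = 1.971271.
Margin = t* × SE = 1.971271 × 0.1960 = 0.38637.
CI: 1.5653 ± 0.38637 → (1.179, 1.952).
With 95% confidence, each one-unit increase in comorbidity count is associated with a change of between 1.179 and 1.952 days in hospital length of stay, holding the other predictors fixed.

(1.179, 1.952)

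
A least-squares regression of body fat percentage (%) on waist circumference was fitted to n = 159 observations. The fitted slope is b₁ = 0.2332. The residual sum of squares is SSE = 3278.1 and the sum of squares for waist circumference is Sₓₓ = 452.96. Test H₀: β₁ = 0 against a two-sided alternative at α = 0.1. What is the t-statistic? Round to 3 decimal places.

t = 1.086

MSE = SSE/(n − 2) = 3278.1/157 = 20.8796.
SE(b₁) = √(MSE/Sₓₓ) = √(20.8796/452.96) = 0.2147.
t = 0.2332 / 0.2147 = 1.086.
df = n − 2 = 157.
Two-sided p ≈ 0.2791, which is ≥ 0.1, so fail to reject H₀.
The data do not give significant evidence of an association between waist circumference and body fat percentage.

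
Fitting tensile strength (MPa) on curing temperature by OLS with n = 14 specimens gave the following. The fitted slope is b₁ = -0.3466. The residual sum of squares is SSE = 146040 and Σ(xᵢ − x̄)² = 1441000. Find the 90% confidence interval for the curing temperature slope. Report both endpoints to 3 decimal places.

(-0.510, -0.183)

MSE = SSE/(n − 2) = 146040/12 = 12170.
SE(b₁) = √(MSE/Sₓₓ) = √(12170/1441000) = 0.0918995.
df = n − 2 = 12.
t* = t_{0.05, 12} = 1.782288.
Margin = t* × SE = 1.782288 × 0.0918995 = 0.16379.
CI: -0.3466 ± 0.16379 → (-0.510, -0.183).
With 90% confidence, each one-unit increase in curing temperature is associated with a change of between -0.510 and -0.183 MPa in tensile strength.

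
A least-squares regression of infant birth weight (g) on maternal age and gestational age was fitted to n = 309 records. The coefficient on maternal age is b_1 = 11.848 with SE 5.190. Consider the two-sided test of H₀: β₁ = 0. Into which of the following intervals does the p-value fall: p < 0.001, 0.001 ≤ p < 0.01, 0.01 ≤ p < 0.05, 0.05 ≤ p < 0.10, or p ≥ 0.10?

0.01 ≤ p < 0.05

t = 11.848 / 5.190 = 2.283.
df = n − k − 1 = 309 − 2 − 1 = 306.
Two-sided p = 2·P(T_{306} > |t|) ≈ 0.0231.
So 0.01 ≤ p < 0.05.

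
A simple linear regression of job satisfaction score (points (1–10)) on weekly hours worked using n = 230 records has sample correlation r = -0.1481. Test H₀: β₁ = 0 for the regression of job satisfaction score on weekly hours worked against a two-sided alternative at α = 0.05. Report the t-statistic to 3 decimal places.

t = -2.261

t = r·√(n − 2)/√(1 − r²) = -0.1481·√228/√0.978066 = -2.261.
df = n − 2 = 228.
Two-sided p ≈ 0.0247, which is < 0.05, so reject H₀.
There is evidence of a linear association between weekly hours worked and job satisfaction score.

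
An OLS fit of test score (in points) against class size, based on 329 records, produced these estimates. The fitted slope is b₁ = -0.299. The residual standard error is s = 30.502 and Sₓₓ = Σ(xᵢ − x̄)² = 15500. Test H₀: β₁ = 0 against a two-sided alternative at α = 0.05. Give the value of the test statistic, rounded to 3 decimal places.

t = -1.220

SE(b₁) = s/√Sₓₓ = 30.502/√15500 = 0.244998.
t = -0.299 / 0.244998 = -1.220.
df = n − 2 = 327.
Two-sided p ≈ 0.2232, which is ≥ 0.05, so fail to reject H₀.
The data do not give significant evidence of an association between class size and test score.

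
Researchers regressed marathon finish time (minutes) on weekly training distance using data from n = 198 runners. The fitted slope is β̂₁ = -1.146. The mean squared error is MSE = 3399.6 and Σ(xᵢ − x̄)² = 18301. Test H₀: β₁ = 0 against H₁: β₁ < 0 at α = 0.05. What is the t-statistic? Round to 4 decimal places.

SE(β̂₁) = √(MSE/Sₓₓ) = √(3399.6/18301) = 0.430999.
t = -1.146 / 0.430999 = -2.6589.
df = n − 2 = 196.
One-sided p ≈ 0.0042, which is < 0.05, so reject H₀.
There is evidence that the true slope on weekly training distance is negative.

t = -2.6589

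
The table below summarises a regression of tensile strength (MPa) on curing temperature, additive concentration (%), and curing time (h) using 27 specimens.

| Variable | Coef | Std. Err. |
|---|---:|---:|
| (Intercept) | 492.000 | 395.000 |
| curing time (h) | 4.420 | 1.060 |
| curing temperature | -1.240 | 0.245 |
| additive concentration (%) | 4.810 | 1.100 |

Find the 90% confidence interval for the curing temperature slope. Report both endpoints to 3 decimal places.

(-1.660, -0.820)

Read off: b = -1.240, SE = 0.245 for curing temperature.
df = n − k − 1 = 27 − 3 − 1 = 23.
t* = t_{0.05, 23} = 1.713872.
Margin = t* × SE = 1.713872 × 0.245 = 0.41990.
CI: -1.240 ± 0.41990 → (-1.660, -0.820).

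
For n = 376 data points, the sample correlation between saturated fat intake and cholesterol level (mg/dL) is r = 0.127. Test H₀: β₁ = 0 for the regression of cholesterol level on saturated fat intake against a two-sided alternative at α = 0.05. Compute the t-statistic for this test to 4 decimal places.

t = r·√(n − 2)/√(1 − r²) = 0.127·√374/√0.983871 = 2.4761.
df = n − 2 = 374.
Two-sided p ≈ 0.0137, which is < 0.05, so reject H₀.
There is evidence of a linear association between saturated fat intake and cholesterol level.

t = 2.4761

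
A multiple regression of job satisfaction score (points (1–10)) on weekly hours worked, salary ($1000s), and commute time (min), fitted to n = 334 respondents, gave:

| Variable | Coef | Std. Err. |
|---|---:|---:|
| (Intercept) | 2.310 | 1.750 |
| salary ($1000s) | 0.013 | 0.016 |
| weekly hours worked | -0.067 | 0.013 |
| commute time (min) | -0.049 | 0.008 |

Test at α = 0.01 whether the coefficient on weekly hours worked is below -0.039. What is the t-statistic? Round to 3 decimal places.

Read off: b = -0.067, SE = 0.013 for weekly hours worked.
H₀: β₁ = -0.039 vs H₁: β₁ < -0.039.
t = (-0.067 − (-0.039)) / 0.013 = -2.154.
df = n − k − 1 = 334 − 3 − 1 = 330.
One-sided p ≈ 0.0160, which is ≥ 0.01, so fail to reject H₀.
The data do not give significant evidence that the true slope on weekly hours worked is below -0.039 points (1–10) per unit, holding the other predictors fixed.

t = -2.154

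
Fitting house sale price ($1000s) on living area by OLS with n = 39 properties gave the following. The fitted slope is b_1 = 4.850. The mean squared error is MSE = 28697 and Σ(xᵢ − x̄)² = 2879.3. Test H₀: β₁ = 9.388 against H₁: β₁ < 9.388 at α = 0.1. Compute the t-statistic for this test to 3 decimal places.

SE(b_1) = √(MSE/Sₓₓ) = √(28697/2879.3) = 3.157.
t = (4.850 − 9.388) / 3.157 = -1.437.
df = n − 2 = 37.
One-sided p ≈ 0.0795, which is < 0.1, so reject H₀.
There is evidence that the true slope on living area is below 9.388 $1000s per unit.

t = -1.437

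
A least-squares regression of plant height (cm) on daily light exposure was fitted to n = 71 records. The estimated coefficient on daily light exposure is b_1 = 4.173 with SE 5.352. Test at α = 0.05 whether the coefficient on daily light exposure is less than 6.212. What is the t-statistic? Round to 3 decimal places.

t = -0.381

H₀: β₁ = 6.212 vs H₁: β₁ < 6.212.
t = (b_1 − β₁⁰)/SE = (4.173 − 6.212) / 5.352 = -0.381.
df = n − 2 = 71 − 2 = 69.
One-sided p ≈ 0.3522, which is ≥ 0.05, so fail to reject H₀.
The data do not give significant evidence that the true slope on daily light exposure is below 6.212 cm per unit.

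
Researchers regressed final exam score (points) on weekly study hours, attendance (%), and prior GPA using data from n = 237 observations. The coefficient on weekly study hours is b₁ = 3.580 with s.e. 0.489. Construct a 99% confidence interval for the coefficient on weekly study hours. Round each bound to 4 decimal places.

(2.3100, 4.8500)

df = n − k − 1 = 237 − 3 − 1 = 233.
t* = t_{0.005, 233} = 2.597094.
Margin = t* × SE = 2.597094 × 0.489 = 1.269979.
CI: 3.580 ± 1.269979 → (2.3100, 4.8500).
With 99% confidence, each one-unit increase in weekly study hours is associated with a change of between 2.3100 and 4.8500 points in final exam score, holding the other predictors fixed.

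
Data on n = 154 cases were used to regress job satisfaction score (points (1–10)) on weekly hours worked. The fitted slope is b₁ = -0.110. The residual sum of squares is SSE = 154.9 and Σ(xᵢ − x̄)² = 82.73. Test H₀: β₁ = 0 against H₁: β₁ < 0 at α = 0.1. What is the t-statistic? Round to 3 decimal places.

t = -0.991

MSE = SSE/(n − 2) = 154.9/152 = 1.01908.
SE(b₁) = √(MSE/Sₓₓ) = √(1.01908/82.73) = 0.110987.
t = -0.110 / 0.110987 = -0.991.
df = n − 2 = 152.
One-sided p ≈ 0.1616, which is ≥ 0.1, so fail to reject H₀.
The data do not give significant evidence that the true slope on weekly hours worked is negative.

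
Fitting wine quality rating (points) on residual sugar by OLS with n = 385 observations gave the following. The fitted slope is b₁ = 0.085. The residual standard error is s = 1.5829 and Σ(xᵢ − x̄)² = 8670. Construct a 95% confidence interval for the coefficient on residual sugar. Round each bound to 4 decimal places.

SE(b₁) = s/√Sₓₓ = 1.5829/√8670 = 0.0169998.
df = n − 2 = 383.
t* = t_{0.025, 383} = 1.966177.
Margin = t* × SE = 1.966177 × 0.0169998 = 0.033425.
CI: 0.085 ± 0.033425 → (0.0516, 0.1184).
With 95% confidence, each one-unit increase in residual sugar is associated with a change of between 0.0516 and 0.1184 points in wine quality rating.

(0.0516, 0.1184)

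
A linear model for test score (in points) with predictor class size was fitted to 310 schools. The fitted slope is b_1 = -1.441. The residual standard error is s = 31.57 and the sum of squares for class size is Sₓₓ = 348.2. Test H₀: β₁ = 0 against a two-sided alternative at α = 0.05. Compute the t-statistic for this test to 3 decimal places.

t = -0.852

SE(b_1) = s/√Sₓₓ = 31.57/√348.2 = 1.69184.
t = -1.441 / 1.69184 = -0.852.
df = n − 2 = 308.
Two-sided p ≈ 0.3950, which is ≥ 0.05, so fail to reject H₀.
The data do not give significant evidence of an association between class size and test score.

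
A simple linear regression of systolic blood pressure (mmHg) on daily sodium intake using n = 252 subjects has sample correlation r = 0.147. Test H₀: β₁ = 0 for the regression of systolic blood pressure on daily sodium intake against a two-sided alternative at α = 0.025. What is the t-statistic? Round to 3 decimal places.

t = 2.350

t = r·√(n − 2)/√(1 − r²) = 0.147·√250/√0.978391 = 2.350.
df = n − 2 = 250.
Two-sided p ≈ 0.0196, which is < 0.025, so reject H₀.
There is evidence of a linear association between daily sodium intake and systolic blood pressure.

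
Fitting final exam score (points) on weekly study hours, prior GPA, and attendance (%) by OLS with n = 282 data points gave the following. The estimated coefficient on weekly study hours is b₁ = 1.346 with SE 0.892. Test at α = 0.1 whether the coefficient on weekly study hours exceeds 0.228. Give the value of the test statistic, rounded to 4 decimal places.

H₀: β₁ = 0.228 vs H₁: β₁ > 0.228.
t = (b₁ − β₁⁰)/SE = (1.346 − 0.228) / 0.892 = 1.2534.
df = n − k − 1 = 282 − 3 − 1 = 278.
One-sided p ≈ 0.1056, which is ≥ 0.1, so fail to reject H₀.
The data do not give significant evidence that the true slope on weekly study hours exceeds 0.228 points per unit, holding the other predictors fixed.

t = 1.2534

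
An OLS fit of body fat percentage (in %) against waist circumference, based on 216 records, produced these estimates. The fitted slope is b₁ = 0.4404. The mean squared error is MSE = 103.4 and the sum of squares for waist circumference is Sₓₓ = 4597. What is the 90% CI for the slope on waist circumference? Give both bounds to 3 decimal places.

(0.193, 0.688)

SE(b₁) = √(MSE/Sₓₓ) = √(103.4/4597) = 0.149976.
df = n − 2 = 214.
t* = t_{0.05, 214} = 1.652005.
Margin = t* × SE = 1.652005 × 0.149976 = 0.24776.
CI: 0.4404 ± 0.24776 → (0.193, 0.688).
With 90% confidence, each one-unit increase in waist circumference is associated with a change of between 0.193 and 0.688 % in body fat percentage.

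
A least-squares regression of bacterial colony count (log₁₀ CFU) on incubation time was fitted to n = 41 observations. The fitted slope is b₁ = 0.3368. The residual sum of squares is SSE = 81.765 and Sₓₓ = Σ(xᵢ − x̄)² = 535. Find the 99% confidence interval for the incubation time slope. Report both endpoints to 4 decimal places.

(0.1673, 0.5063)

MSE = SSE/(n − 2) = 81.765/39 = 2.09654.
SE(b₁) = √(MSE/Sₓₓ) = √(2.09654/535) = 0.0626.
df = n − 2 = 39.
t* = t_{0.005, 39} = 2.707913.
Margin = t* × SE = 2.707913 × 0.0626 = 0.169515.
CI: 0.3368 ± 0.169515 → (0.1673, 0.5063).
With 99% confidence, each one-unit increase in incubation time is associated with a change of between 0.1673 and 0.5063 log₁₀ CFU in bacterial colony count.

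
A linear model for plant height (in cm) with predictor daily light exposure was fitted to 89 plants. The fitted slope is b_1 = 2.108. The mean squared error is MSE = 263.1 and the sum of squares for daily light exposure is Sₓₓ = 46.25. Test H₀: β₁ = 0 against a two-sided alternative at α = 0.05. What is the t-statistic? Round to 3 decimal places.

t = 0.884

SE(b_1) = √(MSE/Sₓₓ) = √(263.1/46.25) = 2.38509.
t = 2.108 / 2.38509 = 0.884.
df = n − 2 = 87.
Two-sided p ≈ 0.3792, which is ≥ 0.05, so fail to reject H₀.
The data do not give significant evidence of an association between daily light exposure and plant height.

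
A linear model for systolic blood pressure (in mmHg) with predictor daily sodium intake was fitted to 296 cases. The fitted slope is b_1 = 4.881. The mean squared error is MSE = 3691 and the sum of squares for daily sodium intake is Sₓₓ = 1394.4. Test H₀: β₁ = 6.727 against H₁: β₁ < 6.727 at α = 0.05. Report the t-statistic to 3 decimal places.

t = -1.135

SE(b_1) = √(MSE/Sₓₓ) = √(3691/1394.4) = 1.62697.
t = (4.881 − 6.727) / 1.62697 = -1.135.
df = n − 2 = 294.
One-sided p ≈ 0.1287, which is ≥ 0.05, so fail to reject H₀.
The data do not give significant evidence that the true slope on daily sodium intake is below 6.727 mmHg per unit.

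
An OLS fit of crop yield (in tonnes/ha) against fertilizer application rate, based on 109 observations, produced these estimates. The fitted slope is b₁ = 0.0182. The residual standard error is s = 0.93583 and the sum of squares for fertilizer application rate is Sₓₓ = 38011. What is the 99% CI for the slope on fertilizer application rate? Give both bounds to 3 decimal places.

(0.006, 0.031)

SE(b₁) = s/√Sₓₓ = 0.93583/√38011 = 0.00480001.
df = n − 2 = 107.
t* = t_{0.005, 107} = 2.62256.
Margin = t* × SE = 2.62256 × 0.00480001 = 0.01259.
CI: 0.0182 ± 0.01259 → (0.006, 0.031).
With 99% confidence, each one-unit increase in fertilizer application rate is associated with a change of between 0.006 and 0.031 tonnes/ha in crop yield.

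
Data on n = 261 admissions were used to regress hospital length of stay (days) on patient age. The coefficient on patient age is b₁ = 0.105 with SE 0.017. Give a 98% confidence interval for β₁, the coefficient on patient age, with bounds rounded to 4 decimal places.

df = n − 2 = 261 − 2 = 259.
t* = t_{0.01, 259} = 2.340831.
Margin = t* × SE = 2.340831 × 0.017 = 0.039794.
CI: 0.105 ± 0.039794 → (0.0652, 0.1448).
With 98% confidence, each one-unit increase in patient age is associated with a change of between 0.0652 and 0.1448 days in hospital length of stay.

(0.0652, 0.1448)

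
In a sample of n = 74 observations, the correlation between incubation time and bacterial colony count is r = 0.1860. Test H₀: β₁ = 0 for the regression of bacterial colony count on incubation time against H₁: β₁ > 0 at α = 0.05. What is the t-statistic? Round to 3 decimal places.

t = 1.606

t = r·√(n − 2)/√(1 − r²) = 0.1860·√72/√0.965404 = 1.606.
df = n − 2 = 72.
One-sided p ≈ 0.0563, which is ≥ 0.05, so fail to reject H₀.
The data do not give significant evidence of a linear association between incubation time and bacterial colony count.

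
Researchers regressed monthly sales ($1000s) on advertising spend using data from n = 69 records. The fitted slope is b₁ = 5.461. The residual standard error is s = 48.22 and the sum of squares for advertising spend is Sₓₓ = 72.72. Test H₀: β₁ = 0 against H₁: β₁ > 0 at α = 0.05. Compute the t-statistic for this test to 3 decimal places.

SE(b₁) = s/√Sₓₓ = 48.22/√72.72 = 5.65458.
t = 5.461 / 5.65458 = 0.966.
df = n − 2 = 67.
One-sided p ≈ 0.1688, which is ≥ 0.05, so fail to reject H₀.
The data do not give significant evidence that the true slope on advertising spend is positive.

t = 0.966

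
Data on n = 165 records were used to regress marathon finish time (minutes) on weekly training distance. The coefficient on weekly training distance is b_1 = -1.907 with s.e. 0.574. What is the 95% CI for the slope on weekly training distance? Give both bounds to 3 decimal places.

df = n − 2 = 165 − 2 = 163.
t* = t_{0.025, 163} = 1.974625.
Margin = t* × SE = 1.974625 × 0.574 = 1.13343.
CI: -1.907 ± 1.13343 → (-3.040, -0.774).
With 95% confidence, each one-unit increase in weekly training distance is associated with a change of between -3.040 and -0.774 minutes in marathon finish time.

(-3.040, -0.774)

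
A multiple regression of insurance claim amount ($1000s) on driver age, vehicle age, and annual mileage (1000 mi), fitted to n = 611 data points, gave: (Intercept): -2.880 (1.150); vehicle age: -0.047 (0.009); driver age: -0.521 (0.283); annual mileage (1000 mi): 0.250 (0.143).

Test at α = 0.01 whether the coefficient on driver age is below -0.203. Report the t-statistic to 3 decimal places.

Read off: b = -0.521, SE = 0.283 for driver age.
H₀: β₁ = -0.203 vs H₁: β₁ < -0.203.
t = (-0.521 − (-0.203)) / 0.283 = -1.124.
df = n − k − 1 = 611 − 3 − 1 = 607.
One-sided p ≈ 0.1308, which is ≥ 0.01, so fail to reject H₀.
The data do not give significant evidence that the true slope on driver age is below -0.203 $1000s per unit, holding the other predictors fixed.

t = -1.124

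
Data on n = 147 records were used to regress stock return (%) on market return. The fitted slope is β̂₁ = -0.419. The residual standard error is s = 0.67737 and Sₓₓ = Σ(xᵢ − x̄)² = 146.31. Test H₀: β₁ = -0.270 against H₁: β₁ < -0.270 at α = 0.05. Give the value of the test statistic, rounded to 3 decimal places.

t = -2.661

SE(β̂₁) = s/√Sₓₓ = 0.67737/√146.31 = 0.0560001.
t = (-0.419 − (-0.270)) / 0.0560001 = -2.661.
df = n − 2 = 145.
One-sided p ≈ 0.0043, which is < 0.05, so reject H₀.
There is evidence that the true slope on market return is below -0.270 % per unit.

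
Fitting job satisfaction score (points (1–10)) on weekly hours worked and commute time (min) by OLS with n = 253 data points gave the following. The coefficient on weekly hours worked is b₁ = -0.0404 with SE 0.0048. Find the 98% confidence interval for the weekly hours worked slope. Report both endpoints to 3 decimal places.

df = n − k − 1 = 253 − 2 − 1 = 250.
t* = t_{0.01, 250} = 2.341356.
Margin = t* × SE = 2.341356 × 0.0048 = 0.01124.
CI: -0.0404 ± 0.01124 → (-0.052, -0.029).
With 98% confidence, each one-unit increase in weekly hours worked is associated with a change of between -0.052 and -0.029 points (1–10) in job satisfaction score, holding the other predictors fixed.

(-0.052, -0.029)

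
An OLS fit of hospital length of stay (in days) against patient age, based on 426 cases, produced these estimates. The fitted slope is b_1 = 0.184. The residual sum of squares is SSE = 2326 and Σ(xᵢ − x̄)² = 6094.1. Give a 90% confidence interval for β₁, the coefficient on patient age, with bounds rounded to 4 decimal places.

MSE = SSE/(n − 2) = 2326/424 = 5.48585.
SE(b_1) = √(MSE/Sₓₓ) = √(5.48585/6094.1) = 0.0300032.
df = n − 2 = 424.
t* = t_{0.05, 424} = 1.648455.
Margin = t* × SE = 1.648455 × 0.0300032 = 0.049459.
CI: 0.184 ± 0.049459 → (0.1345, 0.2335).
With 90% confidence, each one-unit increase in patient age is associated with a change of between 0.1345 and 0.2335 days in hospital length of stay.

(0.1345, 0.2335)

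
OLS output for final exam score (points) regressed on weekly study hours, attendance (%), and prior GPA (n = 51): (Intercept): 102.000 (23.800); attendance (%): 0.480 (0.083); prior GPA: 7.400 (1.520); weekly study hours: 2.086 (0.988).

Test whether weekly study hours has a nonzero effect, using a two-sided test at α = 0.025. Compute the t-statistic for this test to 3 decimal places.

Read off: b = 2.086, SE = 0.988 for weekly study hours.
H₀: β₁ = 0 vs H₁: β₁ ≠ 0.
t = 2.086 / 0.988 = 2.111.
df = n − k − 1 = 51 − 3 − 1 = 47.
Two-sided p ≈ 0.0401, which is ≥ 0.025, so fail to reject H₀.
The data do not give significant evidence of an association between weekly study hours and final exam score, after adjusting for the other predictors.

t = 2.111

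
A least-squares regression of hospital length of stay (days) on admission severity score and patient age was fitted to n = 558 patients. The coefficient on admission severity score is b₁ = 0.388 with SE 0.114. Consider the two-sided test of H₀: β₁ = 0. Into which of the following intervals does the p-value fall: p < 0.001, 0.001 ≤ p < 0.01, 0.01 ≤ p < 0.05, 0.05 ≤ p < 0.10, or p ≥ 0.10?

t = 0.388 / 0.114 = 3.404.
df = n − k − 1 = 558 − 2 − 1 = 555.
Two-sided p = 2·P(T_{555} > |t|) ≈ 0.0007.
So p < 0.001.

p < 0.001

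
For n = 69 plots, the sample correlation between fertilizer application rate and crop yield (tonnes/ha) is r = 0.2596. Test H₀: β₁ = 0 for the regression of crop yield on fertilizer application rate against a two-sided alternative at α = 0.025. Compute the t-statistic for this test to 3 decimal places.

t = 2.200

t = r·√(n − 2)/√(1 − r²) = 0.2596·√67/√0.932608 = 2.200.
df = n − 2 = 67.
Two-sided p ≈ 0.0312, which is ≥ 0.025, so fail to reject H₀.
The data do not give significant evidence of a linear association between fertilizer application rate and crop yield.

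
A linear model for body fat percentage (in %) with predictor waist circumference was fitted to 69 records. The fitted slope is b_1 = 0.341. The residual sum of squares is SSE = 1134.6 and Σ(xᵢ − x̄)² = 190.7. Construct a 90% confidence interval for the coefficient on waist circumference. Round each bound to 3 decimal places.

MSE = SSE/(n − 2) = 1134.6/67 = 16.9343.
SE(b_1) = √(MSE/Sₓₓ) = √(16.9343/190.7) = 0.297995.
df = n − 2 = 67.
t* = t_{0.05, 67} = 1.667916.
Margin = t* × SE = 1.667916 × 0.297995 = 0.49703.
CI: 0.341 ± 0.49703 → (-0.156, 0.838).
With 90% confidence, each one-unit increase in waist circumference is associated with a change of between -0.156 and 0.838 % in body fat percentage.

(-0.156, 0.838)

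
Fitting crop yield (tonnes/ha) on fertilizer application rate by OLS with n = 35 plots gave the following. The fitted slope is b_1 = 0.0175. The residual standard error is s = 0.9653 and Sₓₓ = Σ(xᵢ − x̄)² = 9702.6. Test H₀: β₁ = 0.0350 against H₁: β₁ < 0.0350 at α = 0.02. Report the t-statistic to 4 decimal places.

t = -1.7857

SE(b_1) = s/√Sₓₓ = 0.9653/√9702.6 = 0.00979982.
t = (0.0175 − 0.0350) / 0.00979982 = -1.7857.
df = n − 2 = 33.
One-sided p ≈ 0.0417, which is ≥ 0.02, so fail to reject H₀.
The data do not give significant evidence that the true slope on fertilizer application rate is below 0.0350 tonnes/ha per unit.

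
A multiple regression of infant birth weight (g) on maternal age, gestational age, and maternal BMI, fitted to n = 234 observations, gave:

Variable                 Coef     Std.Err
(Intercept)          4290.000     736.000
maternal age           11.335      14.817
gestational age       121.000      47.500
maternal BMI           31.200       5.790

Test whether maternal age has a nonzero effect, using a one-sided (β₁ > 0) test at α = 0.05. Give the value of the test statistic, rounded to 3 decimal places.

t = 0.765

Read off: b = 11.335, SE = 14.817 for maternal age.
H₀: β₁ = 0 vs H₁: β₁ > 0.
t = 11.335 / 14.817 = 0.765.
df = n − k − 1 = 234 − 3 − 1 = 230.
One-sided p ≈ 0.2225, which is ≥ 0.05, so fail to reject H₀.
The data do not give significant evidence that the true slope on maternal age is positive, holding the other predictors fixed.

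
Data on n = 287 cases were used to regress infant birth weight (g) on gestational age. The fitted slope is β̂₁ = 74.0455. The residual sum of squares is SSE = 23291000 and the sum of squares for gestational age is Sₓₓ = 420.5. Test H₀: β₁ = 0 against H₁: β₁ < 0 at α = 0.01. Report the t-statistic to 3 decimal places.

t = 5.311

MSE = SSE/(n − 2) = 23291000/285 = 81722.8.
SE(β̂₁) = √(MSE/Sₓₓ) = √(81722.8/420.5) = 13.9408.
t = 74.0455 / 13.9408 = 5.311.
df = n − 2 = 285.
One-sided p ≈ 1.0000, which is ≥ 0.01, so fail to reject H₀.
The data do not give significant evidence that the true slope on gestational age is negative.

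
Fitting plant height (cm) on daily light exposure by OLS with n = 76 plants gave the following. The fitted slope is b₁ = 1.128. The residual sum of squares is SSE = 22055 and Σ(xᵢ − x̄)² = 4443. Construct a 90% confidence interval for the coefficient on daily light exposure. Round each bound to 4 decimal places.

MSE = SSE/(n − 2) = 22055/74 = 298.041.
SE(b₁) = √(MSE/Sₓₓ) = √(298.041/4443) = 0.259.
df = n − 2 = 74.
t* = t_{0.05, 74} = 1.665707.
Margin = t* × SE = 1.665707 × 0.259 = 0.431418.
CI: 1.128 ± 0.431418 → (0.6966, 1.5594).
With 90% confidence, each one-unit increase in daily light exposure is associated with a change of between 0.6966 and 1.5594 cm in plant height.

(0.6966, 1.5594)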